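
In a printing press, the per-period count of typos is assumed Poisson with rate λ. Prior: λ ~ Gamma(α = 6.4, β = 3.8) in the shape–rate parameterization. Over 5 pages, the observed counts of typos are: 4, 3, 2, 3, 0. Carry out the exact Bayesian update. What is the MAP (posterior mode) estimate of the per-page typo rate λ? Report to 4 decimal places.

1.9773

With a Gamma(shape α, rate β) prior, the Poisson likelihood is conjugate: the posterior is Gamma(α + ΣXᵢ, β + n).
Sum of counts S = 12 over n = 5 pages.
Posterior: Gamma(α+S, β+n) = Gamma(6.4+12, 3.8+5) = Gamma(18.4, 8.8).
Mode of Gamma(α,β) for α≥1 is (α−1)/β = 17.4/8.8 = 1.9773.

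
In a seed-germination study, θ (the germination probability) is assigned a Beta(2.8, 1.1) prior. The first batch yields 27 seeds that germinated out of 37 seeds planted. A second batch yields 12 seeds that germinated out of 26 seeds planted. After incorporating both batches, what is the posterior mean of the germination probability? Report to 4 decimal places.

The Beta prior is conjugate to a Binomial/Bernoulli likelihood; the update adds successes to α and failures to β.
After batch 1: Beta(2.8+27, 1.1+10) = Beta(29.8, 11.1).
After batch 2: Beta(29.8+12, 11.1+14) = Beta(41.8, 25.1).
Posterior mean = α/(α+β) = 41.8/66.9 = 0.6248.

0.6248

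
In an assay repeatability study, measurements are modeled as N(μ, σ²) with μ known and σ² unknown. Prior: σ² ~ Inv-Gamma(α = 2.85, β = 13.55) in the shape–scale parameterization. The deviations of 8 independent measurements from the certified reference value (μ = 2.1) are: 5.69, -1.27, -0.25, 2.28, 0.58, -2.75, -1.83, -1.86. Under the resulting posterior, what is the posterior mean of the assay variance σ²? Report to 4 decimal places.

With known mean μ and an Inverse-Gamma(α, β) prior on σ², the Normal likelihood is conjugate: posterior is Inv-Gamma(α + n/2, β + Σ(xᵢ−μ)²/2).
Σ(xᵢ−μ)² = (5.69)² + (-1.27)² + (-0.25)² + (2.28)² + (0.58)² + (-2.75)² + (-1.83)² + (-1.86)² = 53.9573.
Posterior: Inv-Gamma(2.85 + 8/2, 13.55 + 53.9573/2) = Inv-Gamma(6.85, 40.52865).
E[σ²|data] = β/(α−1) = 40.52865/5.85 = 6.9280.

6.9280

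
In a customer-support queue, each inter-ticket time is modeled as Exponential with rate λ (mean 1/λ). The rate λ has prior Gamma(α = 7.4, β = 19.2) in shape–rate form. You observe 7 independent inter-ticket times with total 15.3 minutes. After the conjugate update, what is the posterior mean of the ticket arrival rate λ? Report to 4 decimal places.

0.4174

With a Gamma(shape α, rate β) prior on the exponential rate λ, the posterior after n observations with total T = Σxᵢ is Gamma(α+n, β+T).
Posterior: Gamma(7.4+7, 19.2+15.3) = Gamma(14.4, 34.5).
Posterior mean of λ = α/β = 14.4/34.5 = 0.4174.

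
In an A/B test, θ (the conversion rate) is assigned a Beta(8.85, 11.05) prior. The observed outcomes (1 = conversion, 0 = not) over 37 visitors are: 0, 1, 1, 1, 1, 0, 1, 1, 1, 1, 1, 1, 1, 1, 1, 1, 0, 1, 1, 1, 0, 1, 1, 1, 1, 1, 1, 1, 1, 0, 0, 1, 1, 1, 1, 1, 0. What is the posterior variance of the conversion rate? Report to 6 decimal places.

The Beta prior is conjugate to a Binomial/Bernoulli likelihood; the update adds successes to α and failures to β.
Posterior: Beta(α+k, β+n−k) = Beta(8.85+30, 11.05+7) = Beta(38.85, 18.05).
Var = αβ/((α+β)²(α+β+1)) = 38.85·18.05/(56.90²·57.90) = 0.003741.

0.003741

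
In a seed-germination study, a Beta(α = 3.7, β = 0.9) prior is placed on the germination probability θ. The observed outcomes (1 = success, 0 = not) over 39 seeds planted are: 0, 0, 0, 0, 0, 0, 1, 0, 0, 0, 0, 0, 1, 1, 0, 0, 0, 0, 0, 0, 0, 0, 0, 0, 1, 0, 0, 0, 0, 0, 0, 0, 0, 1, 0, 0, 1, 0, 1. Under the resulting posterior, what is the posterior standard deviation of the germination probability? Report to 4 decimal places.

0.0644

The Beta prior is conjugate to a Binomial/Bernoulli likelihood; the update adds successes to α and failures to β.
Posterior: Beta(α+k, β+n−k) = Beta(3.7+7, 0.9+32) = Beta(10.7, 32.9).
Var = αβ/((α+β)²(α+β+1)) = 10.7·32.9/(43.6²·44.6) = 0.00415214; SD = √0.00415214 = 0.0644.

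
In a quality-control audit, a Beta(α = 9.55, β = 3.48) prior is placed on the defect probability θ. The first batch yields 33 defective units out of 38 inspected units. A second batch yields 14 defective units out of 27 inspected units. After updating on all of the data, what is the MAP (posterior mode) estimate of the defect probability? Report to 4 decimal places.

The Beta prior is conjugate to a Binomial/Bernoulli likelihood; the update adds successes to α and failures to β.
After batch 1: Beta(9.55+33, 3.48+5) = Beta(42.55, 8.48).
After batch 2: Beta(42.55+14, 8.48+13) = Beta(56.55, 21.48).
Mode of Beta(a,b) for a,b>1 is (a−1)/(a+b−2) = 55.55/76.03 = 0.7306.

0.7306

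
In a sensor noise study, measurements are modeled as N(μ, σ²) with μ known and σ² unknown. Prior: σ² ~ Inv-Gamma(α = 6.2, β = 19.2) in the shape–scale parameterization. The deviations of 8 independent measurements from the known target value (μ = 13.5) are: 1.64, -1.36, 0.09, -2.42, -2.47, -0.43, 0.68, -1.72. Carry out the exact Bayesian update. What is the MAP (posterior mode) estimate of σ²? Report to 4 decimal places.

With known mean μ and an Inverse-Gamma(α, β) prior on σ², the Normal likelihood is conjugate: posterior is Inv-Gamma(α + n/2, β + Σ(xᵢ−μ)²/2).
Σ(xᵢ−μ)² = (1.64)² + (-1.36)² + (0.09)² + (-2.42)² + (-2.47)² + (-0.43)² + (0.68)² + (-1.72)² = 20.1103.
Posterior: Inv-Gamma(6.2 + 8/2, 19.2 + 20.1103/2) = Inv-Gamma(10.20, 29.25515).
Mode = β/(α+1) = 29.25515/11.20 = 2.6121.

2.6121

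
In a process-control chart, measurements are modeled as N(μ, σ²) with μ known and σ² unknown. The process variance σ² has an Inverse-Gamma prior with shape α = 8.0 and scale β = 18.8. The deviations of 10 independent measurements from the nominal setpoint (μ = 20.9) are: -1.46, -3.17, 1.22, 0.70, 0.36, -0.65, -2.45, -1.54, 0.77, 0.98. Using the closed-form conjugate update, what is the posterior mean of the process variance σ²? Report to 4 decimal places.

2.5933

With known mean μ and an Inverse-Gamma(α, β) prior on σ², the Normal likelihood is conjugate: posterior is Inv-Gamma(α + n/2, β + Σ(xᵢ−μ)²/2).
Σ(xᵢ−μ)² = (-1.46)² + (-3.17)² + (1.22)² + (0.70)² + (0.36)² + (-0.65)² + (-2.45)² + (-1.54)² + (0.77)² + (0.98)² = 24.6384.
Posterior: Inv-Gamma(8.0 + 10/2, 18.8 + 24.6384/2) = Inv-Gamma(13.00, 31.11920).
E[σ²|data] = β/(α−1) = 31.11920/12.00 = 2.5933.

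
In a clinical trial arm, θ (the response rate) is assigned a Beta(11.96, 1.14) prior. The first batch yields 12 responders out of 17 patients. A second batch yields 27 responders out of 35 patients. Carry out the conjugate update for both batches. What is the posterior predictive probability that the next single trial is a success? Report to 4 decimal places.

0.7828

The Beta prior is conjugate to a Binomial/Bernoulli likelihood; the update adds successes to α and failures to β.
After batch 1: Beta(11.96+12, 1.14+5) = Beta(23.96, 6.14).
After batch 2: Beta(23.96+27, 6.14+8) = Beta(50.96, 14.14).
For a single future Bernoulli trial, P(success | data) = α/(α+β) = 0.7828.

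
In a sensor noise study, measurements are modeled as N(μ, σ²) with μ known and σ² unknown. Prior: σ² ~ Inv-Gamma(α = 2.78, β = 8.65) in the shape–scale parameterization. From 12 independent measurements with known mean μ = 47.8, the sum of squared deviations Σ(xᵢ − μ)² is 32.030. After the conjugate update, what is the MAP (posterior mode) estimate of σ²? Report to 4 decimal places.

2.5220

With known mean μ and an Inverse-Gamma(α, β) prior on σ², the Normal likelihood is conjugate: posterior is Inv-Gamma(α + n/2, β + Σ(xᵢ−μ)²/2).
Posterior: Inv-Gamma(2.78 + 12/2, 8.65 + 32.030/2) = Inv-Gamma(8.78, 24.6650).
Mode = β/(α+1) = 24.6650/9.78 = 2.5220.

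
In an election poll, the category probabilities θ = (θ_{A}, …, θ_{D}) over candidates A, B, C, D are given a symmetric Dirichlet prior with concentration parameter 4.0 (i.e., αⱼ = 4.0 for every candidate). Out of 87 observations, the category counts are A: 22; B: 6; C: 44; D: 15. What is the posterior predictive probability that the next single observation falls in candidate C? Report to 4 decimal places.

The Dirichlet prior is conjugate to the Multinomial likelihood: each posterior αⱼ = prior αⱼ + observed count nⱼ.
Posterior concentration: (26.0, 10.0, 48.0, 19.0), total = 103.0.
P(next = C | data) = α_{C}/Σα = 0.4660.

0.4660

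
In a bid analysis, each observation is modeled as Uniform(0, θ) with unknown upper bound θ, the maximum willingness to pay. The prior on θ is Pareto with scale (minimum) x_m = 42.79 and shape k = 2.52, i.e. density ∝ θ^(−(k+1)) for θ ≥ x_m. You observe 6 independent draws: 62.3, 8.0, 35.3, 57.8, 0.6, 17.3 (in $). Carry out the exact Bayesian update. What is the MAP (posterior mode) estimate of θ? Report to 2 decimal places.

62.30

A Pareto(scale x_m, shape k) prior on the upper bound θ of Uniform(0, θ) is conjugate: posterior is Pareto(max(x_m, max xᵢ), k + n).
Sample maximum = 62.3; prior scale x_m = 42.79 → posterior scale = max = 62.30.
Posterior shape = 2.52 + 6 = 8.52.
The Pareto density is decreasing on [x_m, ∞), so the mode is x_m = 62.30.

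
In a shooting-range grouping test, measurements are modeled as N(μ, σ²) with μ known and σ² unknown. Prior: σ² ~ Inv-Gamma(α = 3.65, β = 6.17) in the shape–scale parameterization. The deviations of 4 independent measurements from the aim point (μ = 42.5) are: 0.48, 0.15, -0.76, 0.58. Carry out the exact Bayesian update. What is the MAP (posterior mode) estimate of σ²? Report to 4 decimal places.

1.0156

With known mean μ and an Inverse-Gamma(α, β) prior on σ², the Normal likelihood is conjugate: posterior is Inv-Gamma(α + n/2, β + Σ(xᵢ−μ)²/2).
Σ(xᵢ−μ)² = (0.48)² + (0.15)² + (-0.76)² + (0.58)² = 1.1669.
Posterior: Inv-Gamma(3.65 + 4/2, 6.17 + 1.1669/2) = Inv-Gamma(5.65, 6.75345).
Mode = β/(α+1) = 6.75345/6.65 = 1.0156.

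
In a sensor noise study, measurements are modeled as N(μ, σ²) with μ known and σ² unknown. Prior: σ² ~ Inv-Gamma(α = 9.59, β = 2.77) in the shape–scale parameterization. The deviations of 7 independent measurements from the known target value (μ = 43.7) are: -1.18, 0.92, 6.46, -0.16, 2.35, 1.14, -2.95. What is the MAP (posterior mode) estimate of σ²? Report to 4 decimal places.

With known mean μ and an Inverse-Gamma(α, β) prior on σ², the Normal likelihood is conjugate: posterior is Inv-Gamma(α + n/2, β + Σ(xᵢ−μ)²/2).
Σ(xᵢ−μ)² = (-1.18)² + (0.92)² + (6.46)² + (-0.16)² + (2.35)² + (1.14)² + (-2.95)² = 59.5206.
Posterior: Inv-Gamma(9.59 + 7/2, 2.77 + 59.5206/2) = Inv-Gamma(13.09, 32.53030).
Mode = β/(α+1) = 32.53030/14.09 = 2.3088.

2.3088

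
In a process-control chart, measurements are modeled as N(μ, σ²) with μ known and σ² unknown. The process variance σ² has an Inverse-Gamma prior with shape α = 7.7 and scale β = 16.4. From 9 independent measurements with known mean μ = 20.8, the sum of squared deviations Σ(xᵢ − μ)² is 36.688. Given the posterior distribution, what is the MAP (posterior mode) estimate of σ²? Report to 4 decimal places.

With known mean μ and an Inverse-Gamma(α, β) prior on σ², the Normal likelihood is conjugate: posterior is Inv-Gamma(α + n/2, β + Σ(xᵢ−μ)²/2).
Posterior: Inv-Gamma(7.7 + 9/2, 16.4 + 36.688/2) = Inv-Gamma(12.20, 34.7440).
Mode = β/(α+1) = 34.7440/13.20 = 2.6321.

2.6321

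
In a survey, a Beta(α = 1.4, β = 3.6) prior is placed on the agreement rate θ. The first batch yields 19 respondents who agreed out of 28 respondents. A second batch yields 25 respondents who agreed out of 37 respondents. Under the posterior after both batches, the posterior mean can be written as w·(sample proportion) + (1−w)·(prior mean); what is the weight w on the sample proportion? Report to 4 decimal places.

The Beta prior is conjugate to a Binomial/Bernoulli likelihood; the update adds successes to α and failures to β.
Total number of respondents: n = 28 + 37 = 65.
Posterior mean = (α₀+k)/(α₀+β₀+n) = [n/(α₀+β₀+n)]·(k/n) + [(α₀+β₀)/(α₀+β₀+n)]·α₀/(α₀+β₀), so only n and the prior enter the weight.
The weight on the data is w = n/(α₀+β₀+n) = 65/(1.4+3.6+65) = 65/70.0 = 0.9286.

0.9286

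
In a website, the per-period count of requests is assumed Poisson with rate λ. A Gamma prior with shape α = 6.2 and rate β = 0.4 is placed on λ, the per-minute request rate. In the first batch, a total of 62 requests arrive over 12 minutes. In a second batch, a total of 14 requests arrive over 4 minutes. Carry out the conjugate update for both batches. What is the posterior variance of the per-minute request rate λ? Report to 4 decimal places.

With a Gamma(shape α, rate β) prior, the Poisson likelihood is conjugate: the posterior is Gamma(α + ΣXᵢ, β + n).
After batch 1: Gamma(α+S, β+n) = Gamma(6.2+62, 0.4+12) = Gamma(68.2, 12.4).
After batch 2: Gamma(α+S, β+n) = Gamma(68.2+14, 12.4+4) = Gamma(82.2, 16.4).
Var = α/β² = 82.2/16.4² = 0.3056.

0.3056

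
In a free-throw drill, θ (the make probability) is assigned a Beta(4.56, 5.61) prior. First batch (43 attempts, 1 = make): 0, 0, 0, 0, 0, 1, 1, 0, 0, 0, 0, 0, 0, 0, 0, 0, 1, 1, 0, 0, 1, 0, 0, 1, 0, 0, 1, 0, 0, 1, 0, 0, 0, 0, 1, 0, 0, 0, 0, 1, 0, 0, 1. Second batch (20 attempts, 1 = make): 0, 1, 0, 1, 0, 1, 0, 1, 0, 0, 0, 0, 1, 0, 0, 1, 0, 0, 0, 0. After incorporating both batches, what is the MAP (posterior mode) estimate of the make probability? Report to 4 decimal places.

The Beta prior is conjugate to a Binomial/Bernoulli likelihood; the update adds successes to α and failures to β.
After batch 1: Beta(4.56+11, 5.61+32) = Beta(15.56, 37.61).
After batch 2: Beta(15.56+6, 37.61+14) = Beta(21.56, 51.61).
Mode of Beta(a,b) for a,b>1 is (a−1)/(a+b−2) = 20.56/71.17 = 0.2889.

0.2889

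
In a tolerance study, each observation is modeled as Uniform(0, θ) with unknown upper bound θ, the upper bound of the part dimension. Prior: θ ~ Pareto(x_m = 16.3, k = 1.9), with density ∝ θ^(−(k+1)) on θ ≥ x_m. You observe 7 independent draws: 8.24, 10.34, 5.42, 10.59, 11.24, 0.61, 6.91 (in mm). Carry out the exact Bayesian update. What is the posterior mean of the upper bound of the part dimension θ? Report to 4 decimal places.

18.3633

A Pareto(scale x_m, shape k) prior on the upper bound θ of Uniform(0, θ) is conjugate: posterior is Pareto(max(x_m, max xᵢ), k + n).
Sample maximum = 11.24; prior scale x_m = 16.3 → posterior scale = max = 16.30.
Posterior shape = 1.9 + 7 = 8.9.
E[θ|data] = k·x_m/(k−1) = 8.9·16.30/7.9 = 18.3633.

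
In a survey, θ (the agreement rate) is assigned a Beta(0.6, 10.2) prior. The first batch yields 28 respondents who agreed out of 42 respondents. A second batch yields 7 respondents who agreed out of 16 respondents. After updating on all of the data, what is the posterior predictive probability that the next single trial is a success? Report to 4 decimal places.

The Beta prior is conjugate to a Binomial/Bernoulli likelihood; the update adds successes to α and failures to β.
After batch 1: Beta(0.6+28, 10.2+14) = Beta(28.6, 24.2).
After batch 2: Beta(28.6+7, 24.2+9) = Beta(35.6, 33.2).
For a single future Bernoulli trial, P(success | data) = α/(α+β) = 0.5174.

0.5174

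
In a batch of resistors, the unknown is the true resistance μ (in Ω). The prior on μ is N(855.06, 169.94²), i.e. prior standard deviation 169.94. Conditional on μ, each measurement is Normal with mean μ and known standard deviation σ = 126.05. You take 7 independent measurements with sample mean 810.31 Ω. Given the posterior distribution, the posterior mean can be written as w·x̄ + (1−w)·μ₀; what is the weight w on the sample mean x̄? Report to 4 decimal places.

For Normal data with known variance σ², a Normal(μ₀, σ₀²) prior on μ is conjugate. Posterior precision = 1/σ₀² + n/σ²; posterior mean is the precision-weighted average of μ₀ and x̄.
σ₀² = 169.94² = 28879.6036, σ² = 126.05² = 15888.6025. Prior precision 1/σ₀² = 1/28879.6036; data precision n/σ² = 7/15888.6025.
w = (n/σ²)/(1/σ₀² + n/σ²) = n·σ₀²/(σ² + n·σ₀²) = 7·28879.6036/(15888.6025 + 7·28879.6036) = 202157.2252/218045.8277 = 0.9271.

0.9271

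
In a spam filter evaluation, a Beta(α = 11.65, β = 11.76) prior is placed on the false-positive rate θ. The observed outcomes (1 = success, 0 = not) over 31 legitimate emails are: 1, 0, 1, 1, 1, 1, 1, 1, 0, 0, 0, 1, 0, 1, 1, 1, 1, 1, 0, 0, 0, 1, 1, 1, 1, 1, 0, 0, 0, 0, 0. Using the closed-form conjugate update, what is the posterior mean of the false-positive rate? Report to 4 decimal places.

0.5449

The Beta prior is conjugate to a Binomial/Bernoulli likelihood; the update adds successes to α and failures to β.
Posterior: Beta(α+k, β+n−k) = Beta(11.65+18, 11.76+13) = Beta(29.65, 24.76).
Posterior mean = α/(α+β) = 29.65/54.41 = 0.5449.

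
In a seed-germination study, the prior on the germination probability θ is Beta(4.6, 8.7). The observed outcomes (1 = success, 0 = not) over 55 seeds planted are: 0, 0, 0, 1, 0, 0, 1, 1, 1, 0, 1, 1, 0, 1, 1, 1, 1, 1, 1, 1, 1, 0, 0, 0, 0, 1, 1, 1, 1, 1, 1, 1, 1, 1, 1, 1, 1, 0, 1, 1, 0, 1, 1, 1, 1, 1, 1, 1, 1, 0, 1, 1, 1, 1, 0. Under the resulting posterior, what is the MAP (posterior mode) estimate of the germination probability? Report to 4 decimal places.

0.6576

The Beta prior is conjugate to a Binomial/Bernoulli likelihood; the update adds successes to α and failures to β.
Posterior: Beta(α+k, β+n−k) = Beta(4.6+40, 8.7+15) = Beta(44.6, 23.7).
Mode of Beta(a,b) for a,b>1 is (a−1)/(a+b−2) = 43.6/66.3 = 0.6576.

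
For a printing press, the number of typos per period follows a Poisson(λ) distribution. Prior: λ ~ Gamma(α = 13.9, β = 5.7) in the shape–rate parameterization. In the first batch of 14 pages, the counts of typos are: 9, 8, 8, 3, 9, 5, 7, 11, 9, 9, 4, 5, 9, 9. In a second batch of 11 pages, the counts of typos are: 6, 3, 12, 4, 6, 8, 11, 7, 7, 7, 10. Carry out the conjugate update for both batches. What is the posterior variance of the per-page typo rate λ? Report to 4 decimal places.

0.2121

With a Gamma(shape α, rate β) prior, the Poisson likelihood is conjugate: the posterior is Gamma(α + ΣXᵢ, β + n).
Batch 1: sum of counts S = 105 over n = 14 pages.
After batch 1: Gamma(α+S, β+n) = Gamma(13.9+105, 5.7+14) = Gamma(118.9, 19.7).
Batch 2: sum of counts S = 81 over n = 11 pages.
After batch 2: Gamma(α+S, β+n) = Gamma(118.9+81, 19.7+11) = Gamma(199.9, 30.7).
Var = α/β² = 199.9/30.7² = 0.2121.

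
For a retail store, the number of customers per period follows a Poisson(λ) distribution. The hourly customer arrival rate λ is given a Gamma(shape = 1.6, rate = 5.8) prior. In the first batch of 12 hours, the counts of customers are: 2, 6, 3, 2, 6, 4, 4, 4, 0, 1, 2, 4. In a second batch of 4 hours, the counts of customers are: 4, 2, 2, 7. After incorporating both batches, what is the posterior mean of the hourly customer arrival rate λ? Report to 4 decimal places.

With a Gamma(shape α, rate β) prior, the Poisson likelihood is conjugate: the posterior is Gamma(α + ΣXᵢ, β + n).
Batch 1: sum of counts S = 38 over n = 12 hours.
After batch 1: Gamma(α+S, β+n) = Gamma(1.6+38, 5.8+12) = Gamma(39.6, 17.8).
Batch 2: sum of counts S = 15 over n = 4 hours.
After batch 2: Gamma(α+S, β+n) = Gamma(39.6+15, 17.8+4) = Gamma(54.6, 21.8).
Posterior mean = α/β = 54.6/21.8 = 2.5046.

2.5046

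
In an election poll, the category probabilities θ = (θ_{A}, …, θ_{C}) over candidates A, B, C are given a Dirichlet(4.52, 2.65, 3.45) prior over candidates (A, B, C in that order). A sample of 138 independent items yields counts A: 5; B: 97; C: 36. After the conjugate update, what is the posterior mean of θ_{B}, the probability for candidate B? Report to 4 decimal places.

0.6705

The Dirichlet prior is conjugate to the Multinomial likelihood: each posterior αⱼ = prior αⱼ + observed count nⱼ.
Posterior concentration: (9.52, 99.65, 39.45), total = 148.62.
E[θ_{B}|data] = α_{B}/Σα = 99.65/148.62 = 0.6705.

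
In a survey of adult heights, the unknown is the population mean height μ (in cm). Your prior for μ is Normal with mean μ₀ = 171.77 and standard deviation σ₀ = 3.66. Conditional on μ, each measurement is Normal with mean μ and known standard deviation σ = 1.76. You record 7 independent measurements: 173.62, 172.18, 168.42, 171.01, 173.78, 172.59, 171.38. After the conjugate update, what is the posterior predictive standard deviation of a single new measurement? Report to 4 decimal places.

For Normal data with known variance σ², a Normal(μ₀, σ₀²) prior on μ is conjugate. Posterior precision = 1/σ₀² + n/σ²; posterior mean is the precision-weighted average of μ₀ and x̄.
σ₀² = 3.66² = 13.3956, σ² = 1.76² = 3.0976; σ² + n·σ₀² = 3.0976 + 7·13.3956 = 96.8668.
Posterior precision = 1/σ₀² + n/σ² = 1/13.3956 + 7/3.0976 = (σ² + n·σ₀²)/(σ₀²σ²) = 96.8668/(13.3956·3.0976); posterior variance σₙ² = σ₀²σ²/(σ² + n·σ₀²) = 13.3956·3.0976/96.8668 = 0.428364.
Predictive variance for one new observation = σₙ² + σ² = 13.3956·3.0976/96.8668 + 3.0976 = σ²·(σ₀² + 96.8668)/96.8668 = 3.0976·110.2624/96.8668 = 3.525964; SD = √(3.0976·110.2624/96.8668) = 1.8778.

1.8778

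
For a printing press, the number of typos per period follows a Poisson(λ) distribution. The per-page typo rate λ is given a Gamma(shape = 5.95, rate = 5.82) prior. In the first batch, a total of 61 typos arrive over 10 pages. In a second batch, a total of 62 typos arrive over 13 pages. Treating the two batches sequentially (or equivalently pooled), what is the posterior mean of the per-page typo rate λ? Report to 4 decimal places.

With a Gamma(shape α, rate β) prior, the Poisson likelihood is conjugate: the posterior is Gamma(α + ΣXᵢ, β + n).
After batch 1: Gamma(α+S, β+n) = Gamma(5.95+61, 5.82+10) = Gamma(66.95, 15.82).
After batch 2: Gamma(α+S, β+n) = Gamma(66.95+62, 15.82+13) = Gamma(128.95, 28.82).
Posterior mean = α/β = 128.95/28.82 = 4.4743.

4.4743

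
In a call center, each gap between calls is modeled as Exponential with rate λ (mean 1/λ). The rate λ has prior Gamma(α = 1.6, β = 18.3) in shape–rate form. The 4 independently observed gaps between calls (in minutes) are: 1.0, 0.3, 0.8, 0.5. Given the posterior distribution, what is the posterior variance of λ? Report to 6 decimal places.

0.012820

With a Gamma(shape α, rate β) prior on the exponential rate λ, the posterior after n observations with total T = Σxᵢ is Gamma(α+n, β+T).
Sum of observations T = 2.6 minutes; n = 4.
Posterior: Gamma(1.6+4, 18.3+2.6) = Gamma(5.6, 20.9).
Var = α/β² = 0.012820.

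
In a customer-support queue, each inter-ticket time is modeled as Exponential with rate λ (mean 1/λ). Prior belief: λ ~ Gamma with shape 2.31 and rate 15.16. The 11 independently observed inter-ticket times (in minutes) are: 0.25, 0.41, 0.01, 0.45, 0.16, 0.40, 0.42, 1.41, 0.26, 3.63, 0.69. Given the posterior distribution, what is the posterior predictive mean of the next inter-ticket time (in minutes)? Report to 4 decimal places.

1.8887

With a Gamma(shape α, rate β) prior on the exponential rate λ, the posterior after n observations with total T = Σxᵢ is Gamma(α+n, β+T).
Sum of observations T = 8.09 minutes; n = 11.
Posterior: Gamma(2.31+11, 15.16+8.09) = Gamma(13.31, 23.25).
The predictive distribution for the next observation is Lomax; its mean is β/(α−1) = 23.25/12.31 = 1.8887.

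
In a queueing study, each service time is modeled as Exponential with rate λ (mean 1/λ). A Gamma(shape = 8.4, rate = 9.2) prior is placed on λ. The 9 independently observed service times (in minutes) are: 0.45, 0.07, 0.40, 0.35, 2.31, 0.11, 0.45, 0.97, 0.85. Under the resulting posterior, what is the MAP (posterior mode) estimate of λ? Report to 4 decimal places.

1.0818

With a Gamma(shape α, rate β) prior on the exponential rate λ, the posterior after n observations with total T = Σxᵢ is Gamma(α+n, β+T).
Sum of observations T = 5.96 minutes; n = 9.
Posterior: Gamma(8.4+9, 9.2+5.96) = Gamma(17.4, 15.16).
Mode = (α−1)/β = 1.0818.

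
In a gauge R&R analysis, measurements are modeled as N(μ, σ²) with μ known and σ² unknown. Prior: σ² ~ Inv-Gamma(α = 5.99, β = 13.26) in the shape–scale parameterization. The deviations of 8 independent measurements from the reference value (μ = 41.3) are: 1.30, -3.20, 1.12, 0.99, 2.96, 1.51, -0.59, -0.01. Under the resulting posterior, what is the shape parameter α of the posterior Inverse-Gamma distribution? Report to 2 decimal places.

With known mean μ and an Inverse-Gamma(α, β) prior on σ², the Normal likelihood is conjugate: posterior is Inv-Gamma(α + n/2, β + Σ(xᵢ−μ)²/2).
Σ(xᵢ−μ)² = (1.30)² + (-3.20)² + (1.12)² + (0.99)² + (2.96)² + (1.51)² + (-0.59)² + (-0.01)² = 25.5544.
Posterior: Inv-Gamma(5.99 + 8/2, 13.26 + 25.5544/2) = Inv-Gamma(9.99, 26.03720).
Posterior α = 9.99.

9.99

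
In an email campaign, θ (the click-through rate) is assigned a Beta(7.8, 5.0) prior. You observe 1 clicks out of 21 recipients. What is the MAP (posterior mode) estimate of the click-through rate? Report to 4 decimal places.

0.2453

The Beta prior is conjugate to a Binomial/Bernoulli likelihood; the update adds successes to α and failures to β.
Posterior: Beta(α+k, β+n−k) = Beta(7.8+1, 5.0+20) = Beta(8.8, 25.0).
Mode of Beta(a,b) for a,b>1 is (a−1)/(a+b−2) = 7.8/31.8 = 0.2453.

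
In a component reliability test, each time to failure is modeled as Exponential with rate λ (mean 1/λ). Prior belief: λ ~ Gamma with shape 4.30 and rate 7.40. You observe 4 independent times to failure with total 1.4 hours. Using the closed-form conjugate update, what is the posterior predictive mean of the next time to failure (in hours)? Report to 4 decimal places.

1.2055

With a Gamma(shape α, rate β) prior on the exponential rate λ, the posterior after n observations with total T = Σxᵢ is Gamma(α+n, β+T).
Posterior: Gamma(4.30+4, 7.40+1.4) = Gamma(8.30, 8.80).
The predictive distribution for the next observation is Lomax; its mean is β/(α−1) = 8.80/7.30 = 1.2055.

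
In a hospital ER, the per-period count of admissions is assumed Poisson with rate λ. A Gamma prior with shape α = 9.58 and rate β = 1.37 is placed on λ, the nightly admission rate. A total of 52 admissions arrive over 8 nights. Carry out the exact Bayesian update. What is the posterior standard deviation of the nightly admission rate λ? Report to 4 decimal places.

With a Gamma(shape α, rate β) prior, the Poisson likelihood is conjugate: the posterior is Gamma(α + ΣXᵢ, β + n).
Posterior: Gamma(α+S, β+n) = Gamma(9.58+52, 1.37+8) = Gamma(61.58, 9.37).
SD = √α/β = √61.58/9.37 = 0.8375.

0.8375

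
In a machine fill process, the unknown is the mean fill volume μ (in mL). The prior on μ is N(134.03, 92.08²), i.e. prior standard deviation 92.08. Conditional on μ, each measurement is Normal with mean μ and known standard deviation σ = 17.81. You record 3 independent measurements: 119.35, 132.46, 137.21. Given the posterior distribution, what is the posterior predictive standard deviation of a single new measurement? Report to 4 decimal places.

For Normal data with known variance σ², a Normal(μ₀, σ₀²) prior on μ is conjugate. Posterior precision = 1/σ₀² + n/σ²; posterior mean is the precision-weighted average of μ₀ and x̄.
σ₀² = 92.08² = 8478.7264, σ² = 17.81² = 317.1961; σ² + n·σ₀² = 317.1961 + 3·8478.7264 = 25753.3753.
Posterior precision = 1/σ₀² + n/σ² = 1/8478.7264 + 3/317.1961 = (σ² + n·σ₀²)/(σ₀²σ²) = 25753.3753/(8478.7264·317.1961); posterior variance σₙ² = σ₀²σ²/(σ² + n·σ₀²) = 8478.7264·317.1961/25753.3753 = 104.429766.
Predictive variance for one new observation = σₙ² + σ² = 8478.7264·317.1961/25753.3753 + 317.1961 = σ²·(σ₀² + 25753.3753)/25753.3753 = 317.1961·34232.1017/25753.3753 = 421.625866; SD = √(317.1961·34232.1017/25753.3753) = 20.5335.

20.5335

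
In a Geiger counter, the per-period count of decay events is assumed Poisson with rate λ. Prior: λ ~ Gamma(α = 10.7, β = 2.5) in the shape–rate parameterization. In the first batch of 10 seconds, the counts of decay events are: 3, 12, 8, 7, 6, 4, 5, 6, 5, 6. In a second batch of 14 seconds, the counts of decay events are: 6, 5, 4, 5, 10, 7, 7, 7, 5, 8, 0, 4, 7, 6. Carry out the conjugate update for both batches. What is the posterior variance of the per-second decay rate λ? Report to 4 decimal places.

0.2189

With a Gamma(shape α, rate β) prior, the Poisson likelihood is conjugate: the posterior is Gamma(α + ΣXᵢ, β + n).
Batch 1: sum of counts S = 62 over n = 10 seconds.
After batch 1: Gamma(α+S, β+n) = Gamma(10.7+62, 2.5+10) = Gamma(72.7, 12.5).
Batch 2: sum of counts S = 81 over n = 14 seconds.
After batch 2: Gamma(α+S, β+n) = Gamma(72.7+81, 12.5+14) = Gamma(153.7, 26.5).
Var = α/β² = 153.7/26.5² = 0.2189.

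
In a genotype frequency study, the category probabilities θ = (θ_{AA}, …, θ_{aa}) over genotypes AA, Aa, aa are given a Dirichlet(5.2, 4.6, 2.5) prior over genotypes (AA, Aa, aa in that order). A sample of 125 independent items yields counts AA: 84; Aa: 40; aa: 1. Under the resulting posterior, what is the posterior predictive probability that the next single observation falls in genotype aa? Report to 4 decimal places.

The Dirichlet prior is conjugate to the Multinomial likelihood: each posterior αⱼ = prior αⱼ + observed count nⱼ.
Posterior concentration: (89.2, 44.6, 3.5), total = 137.3.
P(next = aa | data) = α_{aa}/Σα = 0.0255.

0.0255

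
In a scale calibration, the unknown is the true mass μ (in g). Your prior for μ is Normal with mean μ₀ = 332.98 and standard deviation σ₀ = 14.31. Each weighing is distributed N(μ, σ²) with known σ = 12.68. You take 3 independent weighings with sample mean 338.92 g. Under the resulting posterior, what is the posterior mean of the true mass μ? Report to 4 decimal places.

For Normal data with known variance σ², a Normal(μ₀, σ₀²) prior on μ is conjugate. Posterior precision = 1/σ₀² + n/σ²; posterior mean is the precision-weighted average of μ₀ and x̄.
n·x̄ = 3·338.92 = 1016.76.
σ₀² = 14.31² = 204.7761, σ² = 12.68² = 160.7824; σ² + n·σ₀² = 160.7824 + 3·204.7761 = 775.1107.
Posterior mean = (μ₀/σ₀² + n·x̄/σ²)/(1/σ₀² + n/σ²) = (σ²·μ₀ + σ₀²·n·x̄)/(σ² + n·σ₀²) = (160.7824·332.98 + 204.7761·1016.76)/775.1107 = 261745.470988/775.1107 = 337.6879.

337.6879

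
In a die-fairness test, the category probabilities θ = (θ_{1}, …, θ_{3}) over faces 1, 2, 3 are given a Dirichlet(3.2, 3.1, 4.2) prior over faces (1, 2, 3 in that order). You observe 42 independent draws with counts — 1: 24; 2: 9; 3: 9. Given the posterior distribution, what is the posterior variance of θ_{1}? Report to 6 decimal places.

The Dirichlet prior is conjugate to the Multinomial likelihood: each posterior αⱼ = prior αⱼ + observed count nⱼ.
Posterior concentration: (27.2, 12.1, 13.2), total = 52.5.
Var[θ_j] = α_j(Σα−α_j)/((Σα)²(Σα+1)) = 27.2·25.3/(52.5²·53.5) = 0.004667.

0.004667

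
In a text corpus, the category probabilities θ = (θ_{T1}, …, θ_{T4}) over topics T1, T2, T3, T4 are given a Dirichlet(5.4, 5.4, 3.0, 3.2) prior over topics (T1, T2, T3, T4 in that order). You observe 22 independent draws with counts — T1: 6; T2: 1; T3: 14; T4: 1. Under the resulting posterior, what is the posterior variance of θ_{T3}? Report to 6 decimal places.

The Dirichlet prior is conjugate to the Multinomial likelihood: each posterior αⱼ = prior αⱼ + observed count nⱼ.
Posterior concentration: (11.4, 6.4, 17.0, 4.2), total = 39.0.
Var[θ_j] = α_j(Σα−α_j)/((Σα)²(Σα+1)) = 17.0·22.0/(39.0²·40.0) = 0.006147.

0.006147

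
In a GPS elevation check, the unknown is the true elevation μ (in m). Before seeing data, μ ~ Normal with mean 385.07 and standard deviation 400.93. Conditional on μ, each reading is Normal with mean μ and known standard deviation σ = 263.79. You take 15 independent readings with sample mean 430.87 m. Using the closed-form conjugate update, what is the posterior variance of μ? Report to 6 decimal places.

4508.886873

For Normal data with known variance σ², a Normal(μ₀, σ₀²) prior on μ is conjugate. Posterior precision = 1/σ₀² + n/σ²; posterior mean is the precision-weighted average of μ₀ and x̄.
σ₀² = 400.93² = 160744.8649, σ² = 263.79² = 69585.1641; σ² + n·σ₀² = 69585.1641 + 15·160744.8649 = 2480758.1376.
Posterior precision = 1/σ₀² + n/σ² = 1/160744.8649 + 15/69585.1641 = (σ² + n·σ₀²)/(σ₀²σ²) = 2480758.1376/(160744.8649·69585.1641); posterior variance σₙ² = σ₀²σ²/(σ² + n·σ₀²) = 160744.8649·69585.1641/2480758.1376 = 4508.886873.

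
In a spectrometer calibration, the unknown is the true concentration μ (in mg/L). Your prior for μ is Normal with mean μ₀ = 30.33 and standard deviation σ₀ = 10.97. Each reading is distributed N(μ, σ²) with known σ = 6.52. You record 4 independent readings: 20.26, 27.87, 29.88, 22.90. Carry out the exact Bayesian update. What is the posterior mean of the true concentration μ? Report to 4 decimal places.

25.6415

For Normal data with known variance σ², a Normal(μ₀, σ₀²) prior on μ is conjugate. Posterior precision = 1/σ₀² + n/σ²; posterior mean is the precision-weighted average of μ₀ and x̄.
Σxᵢ = 20.26 + 27.87 + 29.88 + 22.90 = 100.91, so n·x̄ = 100.91.
σ₀² = 10.97² = 120.3409, σ² = 6.52² = 42.5104; σ² + n·σ₀² = 42.5104 + 4·120.3409 = 523.874.
Posterior mean = (μ₀/σ₀² + n·x̄/σ²)/(1/σ₀² + n/σ²) = (σ²·μ₀ + σ₀²·n·x̄)/(σ² + n·σ₀²) = (42.5104·30.33 + 120.3409·100.91)/523.874 = 13432.940651/523.874 = 25.6415.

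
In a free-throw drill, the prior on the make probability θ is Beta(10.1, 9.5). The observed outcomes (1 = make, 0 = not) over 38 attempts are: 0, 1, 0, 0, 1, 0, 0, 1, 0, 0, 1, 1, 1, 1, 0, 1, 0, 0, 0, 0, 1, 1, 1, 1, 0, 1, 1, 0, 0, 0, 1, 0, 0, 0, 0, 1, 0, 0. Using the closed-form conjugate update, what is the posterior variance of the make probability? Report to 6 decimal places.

0.004229

The Beta prior is conjugate to a Binomial/Bernoulli likelihood; the update adds successes to α and failures to β.
Posterior: Beta(α+k, β+n−k) = Beta(10.1+16, 9.5+22) = Beta(26.1, 31.5).
Var = αβ/((α+β)²(α+β+1)) = 26.1·31.5/(57.6²·58.6) = 0.004229.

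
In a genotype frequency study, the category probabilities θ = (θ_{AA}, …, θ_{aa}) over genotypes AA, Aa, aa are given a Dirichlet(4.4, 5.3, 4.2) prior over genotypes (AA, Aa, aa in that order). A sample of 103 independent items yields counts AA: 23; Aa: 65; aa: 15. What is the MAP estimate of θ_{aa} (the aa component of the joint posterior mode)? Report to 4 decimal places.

The Dirichlet prior is conjugate to the Multinomial likelihood: each posterior αⱼ = prior αⱼ + observed count nⱼ.
Posterior concentration: (27.4, 70.3, 19.2), total = 116.9.
Joint mode component: (α_{aa}−1)/(Σα−K) = 18.2/113.9 = 0.1598.

0.1598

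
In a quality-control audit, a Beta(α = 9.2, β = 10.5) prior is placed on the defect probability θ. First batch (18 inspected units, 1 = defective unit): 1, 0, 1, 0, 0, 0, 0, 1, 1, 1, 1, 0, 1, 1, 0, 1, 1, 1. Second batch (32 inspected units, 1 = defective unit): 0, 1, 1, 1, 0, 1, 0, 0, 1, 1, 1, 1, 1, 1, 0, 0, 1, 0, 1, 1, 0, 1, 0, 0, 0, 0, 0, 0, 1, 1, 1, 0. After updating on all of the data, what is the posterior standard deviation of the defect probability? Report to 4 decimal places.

The Beta prior is conjugate to a Binomial/Bernoulli likelihood; the update adds successes to α and failures to β.
After batch 1: Beta(9.2+11, 10.5+7) = Beta(20.2, 17.5).
After batch 2: Beta(20.2+17, 17.5+15) = Beta(37.2, 32.5).
Var = αβ/((α+β)²(α+β+1)) = 37.2·32.5/(69.7²·70.7) = 0.00351999; SD = √0.00351999 = 0.0593.

0.0593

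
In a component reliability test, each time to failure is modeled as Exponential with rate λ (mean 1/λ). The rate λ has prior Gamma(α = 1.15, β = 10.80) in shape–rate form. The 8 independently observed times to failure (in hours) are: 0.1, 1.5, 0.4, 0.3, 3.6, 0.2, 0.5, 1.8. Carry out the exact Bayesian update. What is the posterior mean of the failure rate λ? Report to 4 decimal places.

0.4766

With a Gamma(shape α, rate β) prior on the exponential rate λ, the posterior after n observations with total T = Σxᵢ is Gamma(α+n, β+T).
Sum of observations T = 8.4 hours; n = 8.
Posterior: Gamma(1.15+8, 10.80+8.4) = Gamma(9.15, 19.20).
Posterior mean of λ = α/β = 9.15/19.20 = 0.4766.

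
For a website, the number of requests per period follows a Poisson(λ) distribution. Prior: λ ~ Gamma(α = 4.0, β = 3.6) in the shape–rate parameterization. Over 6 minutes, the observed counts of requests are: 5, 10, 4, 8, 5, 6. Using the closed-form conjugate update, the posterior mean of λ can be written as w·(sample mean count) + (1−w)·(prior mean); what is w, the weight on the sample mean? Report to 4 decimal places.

With a Gamma(shape α, rate β) prior, the Poisson likelihood is conjugate: the posterior is Gamma(α + ΣXᵢ, β + n).
Posterior mean = (α₀+S)/(β₀+n) = [n/(β₀+n)]·(S/n) + [β₀/(β₀+n)]·(α₀/β₀), so only n and β₀ enter the weight.
Weight on data w = n/(β₀+n) = 6/(3.6+6) = 6/9.6 = 0.6250.

0.6250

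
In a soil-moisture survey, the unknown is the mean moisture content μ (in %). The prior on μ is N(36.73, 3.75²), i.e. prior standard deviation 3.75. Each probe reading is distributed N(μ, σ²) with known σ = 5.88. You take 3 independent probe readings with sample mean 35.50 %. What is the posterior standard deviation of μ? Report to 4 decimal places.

2.5167

For Normal data with known variance σ², a Normal(μ₀, σ₀²) prior on μ is conjugate. Posterior precision = 1/σ₀² + n/σ²; posterior mean is the precision-weighted average of μ₀ and x̄.
σ₀² = 3.75² = 14.0625, σ² = 5.88² = 34.5744; σ² + n·σ₀² = 34.5744 + 3·14.0625 = 76.7619.
Posterior precision = 1/σ₀² + n/σ² = 1/14.0625 + 3/34.5744 = (σ² + n·σ₀²)/(σ₀²σ²) = 76.7619/(14.0625·34.5744); posterior variance σₙ² = σ₀²σ²/(σ² + n·σ₀²) = 14.0625·34.5744/76.7619 = 6.333904.
Posterior SD = √σₙ² = √(14.0625·34.5744/76.7619) = 2.5167.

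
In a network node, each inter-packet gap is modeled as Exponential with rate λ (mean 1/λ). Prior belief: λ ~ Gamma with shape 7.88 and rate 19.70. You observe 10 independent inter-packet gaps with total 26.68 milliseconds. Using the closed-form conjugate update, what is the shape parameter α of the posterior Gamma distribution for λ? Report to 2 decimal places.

With a Gamma(shape α, rate β) prior on the exponential rate λ, the posterior after n observations with total T = Σxᵢ is Gamma(α+n, β+T).
Posterior: Gamma(7.88+10, 19.70+26.68) = Gamma(17.88, 46.38).
Posterior α = 17.88.

17.88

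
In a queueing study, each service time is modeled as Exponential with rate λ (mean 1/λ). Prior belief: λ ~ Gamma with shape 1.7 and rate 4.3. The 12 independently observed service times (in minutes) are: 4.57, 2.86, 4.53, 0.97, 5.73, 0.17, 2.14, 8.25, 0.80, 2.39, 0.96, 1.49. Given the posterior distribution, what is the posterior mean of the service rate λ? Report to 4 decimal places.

0.3498

With a Gamma(shape α, rate β) prior on the exponential rate λ, the posterior after n observations with total T = Σxᵢ is Gamma(α+n, β+T).
Sum of observations T = 34.86 minutes; n = 12.
Posterior: Gamma(1.7+12, 4.3+34.86) = Gamma(13.7, 39.16).
Posterior mean of λ = α/β = 13.7/39.16 = 0.3498.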